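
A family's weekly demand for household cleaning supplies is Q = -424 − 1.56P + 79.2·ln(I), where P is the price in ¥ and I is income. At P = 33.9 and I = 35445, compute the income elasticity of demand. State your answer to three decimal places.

0.224

At P = 33.9, I = 35445: Q = 352.794.
Holding P constant, ∂Q/∂I = 79.2/I = 0.00223445.
η_I = (∂Q/∂I)·(I/Q) = 0.00223445 × (35445/352.794) = 0.224.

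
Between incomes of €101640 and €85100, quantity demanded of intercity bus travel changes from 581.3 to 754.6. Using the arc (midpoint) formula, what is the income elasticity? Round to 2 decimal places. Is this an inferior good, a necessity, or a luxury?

ΔQ = 754.6 − 581.3 = 173.3; midpoint Q̄ = (581.3 + 754.6)/2 = 667.95.
ΔI = 85100 − 101640 = -16540; midpoint Ī = (101640 + 85100)/2 = 93370.
η = (ΔQ/Q̄) ÷ (ΔI/Ī) = (173.3/667.95) ÷ (-16540/93370) = -1.46.
η < 0 ⇒ inferior good.

-1.46 (inferior good)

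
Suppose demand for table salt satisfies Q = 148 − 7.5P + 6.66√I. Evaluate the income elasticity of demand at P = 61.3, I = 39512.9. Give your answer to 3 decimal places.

At P = 61.3, I = 39512.9: Q = 1012.115.
Holding P constant, ∂Q/∂I = 6.66/(2√I) = 0.0167523.
η_I = (∂Q/∂I)·(I/Q) = 0.0167523 × (39512.9/1012.115) = 0.654.

0.654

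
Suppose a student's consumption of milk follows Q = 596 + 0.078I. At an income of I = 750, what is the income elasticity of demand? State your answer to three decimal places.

0.089

At I = 750: Q = 654.500.
dQ/dI = 0.078.
η = (dQ/dI)·(I/Q) = 0.078 × (750/654.500) = 0.089.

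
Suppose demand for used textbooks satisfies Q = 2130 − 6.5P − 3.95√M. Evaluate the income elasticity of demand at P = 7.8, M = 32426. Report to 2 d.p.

-0.26

At P = 7.8, M = 32426: Q = 1368.015.
Holding P constant, ∂Q/∂M = -3.95/(2√M) = -0.0109678.
η_M = (∂Q/∂M)·(M/Q) = -0.0109678 × (32426/1368.015) = -0.26.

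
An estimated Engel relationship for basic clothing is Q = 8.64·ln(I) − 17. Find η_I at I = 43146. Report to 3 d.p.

At I = 43146: Q = 75.209.
dQ/dI = 8.64/I = 0.00020025 at this income.
η = (dQ/dI)·(I/Q) = 0.00020025 × (43146/75.209) = 0.115.

0.115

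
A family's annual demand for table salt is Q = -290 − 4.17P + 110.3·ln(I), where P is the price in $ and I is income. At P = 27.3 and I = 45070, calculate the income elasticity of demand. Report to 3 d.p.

At P = 27.3, I = 45070: Q = 778.131.
Holding P constant, ∂Q/∂I = 110.3/I = 0.0024473.
η_I = (∂Q/∂I)·(I/Q) = 0.0024473 × (45070/778.131) = 0.142.

0.142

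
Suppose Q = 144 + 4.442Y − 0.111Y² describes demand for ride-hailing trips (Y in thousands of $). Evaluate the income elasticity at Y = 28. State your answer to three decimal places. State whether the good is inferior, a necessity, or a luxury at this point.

-0.274 (inferior good)

At Y = 28: Q = 181.3520.
dQ/dY = 4.442 − 0.222Y = -1.77400.
η = (dQ/dY)·(Y/Q) = -1.77400 × (28/181.3520) = -0.274.
η < 0 ⇒ inferior good.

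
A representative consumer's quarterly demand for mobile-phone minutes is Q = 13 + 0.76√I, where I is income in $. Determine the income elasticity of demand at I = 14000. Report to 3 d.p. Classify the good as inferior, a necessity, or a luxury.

0.437 (necessity)

At I = 14000: Q = 102.924.
dQ/dI = 0.76/(2√I) = 0.00321159 at this income.
η = (dQ/dI)·(I/Q) = 0.00321159 × (14000/102.924) = 0.437.
Since 0 < η < 1, the good is a necessity.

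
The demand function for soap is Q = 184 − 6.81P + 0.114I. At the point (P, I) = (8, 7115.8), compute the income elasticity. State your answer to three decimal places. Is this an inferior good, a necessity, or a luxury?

At P = 8, I = 7115.8: Q = 940.721.
Holding P constant, ∂Q/∂I = 0.114.
η_I = (∂Q/∂I)·(I/Q) = 0.114 × (7115.8/940.721) = 0.862.
Since 0 < η < 1, this is a necessity.

0.862 (necessity)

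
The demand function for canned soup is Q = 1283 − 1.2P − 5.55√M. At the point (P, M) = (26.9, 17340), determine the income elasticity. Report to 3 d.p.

At P = 26.9, M = 17340: Q = 519.888.
Holding P constant, ∂Q/∂M = -5.55/(2√M) = -0.0210736.
η_M = (∂Q/∂M)·(M/Q) = -0.0210736 × (17340/519.888) = -0.703.

-0.703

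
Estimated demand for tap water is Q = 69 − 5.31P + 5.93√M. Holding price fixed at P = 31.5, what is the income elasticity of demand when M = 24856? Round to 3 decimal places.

0.559

At P = 31.5, M = 24856: Q = 836.646.
Holding P constant, ∂Q/∂M = 5.93/(2√M) = 0.0188065.
η_M = (∂Q/∂M)·(M/Q) = 0.0188065 × (24856/836.646) = 0.559.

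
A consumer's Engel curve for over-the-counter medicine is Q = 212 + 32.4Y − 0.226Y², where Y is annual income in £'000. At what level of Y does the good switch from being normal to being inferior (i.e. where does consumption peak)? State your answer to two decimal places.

dQ/dY = 32.4 − 0.452Y.
The good is inferior where dQ/dY < 0. Setting dQ/dY = 0 gives Y = 32.4 / 0.452 = 71.68.

71.68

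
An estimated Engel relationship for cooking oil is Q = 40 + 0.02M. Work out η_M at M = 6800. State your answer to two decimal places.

At M = 6800: Q = 176.000.
dQ/dM = 0.02.
η = (dQ/dM)·(M/Q) = 0.02 × (6800/176.000) = 0.77.

0.77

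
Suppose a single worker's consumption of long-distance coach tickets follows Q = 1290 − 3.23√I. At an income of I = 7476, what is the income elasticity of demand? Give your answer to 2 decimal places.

At I = 7476: Q = 1010.722.
dQ/dI = -3.23/(2√I) = -0.0186783 at this income.
η = (dQ/dI)·(I/Q) = -0.0186783 × (7476/1010.722) = -0.14.

-0.14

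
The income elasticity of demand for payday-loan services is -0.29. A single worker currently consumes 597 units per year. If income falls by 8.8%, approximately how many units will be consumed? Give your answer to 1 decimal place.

612.2

%ΔQ ≈ η × %ΔI = -0.29 × (-8.8%) = 2.552%.
New Q ≈ 597 × (1 + 0.02552) = 612.2.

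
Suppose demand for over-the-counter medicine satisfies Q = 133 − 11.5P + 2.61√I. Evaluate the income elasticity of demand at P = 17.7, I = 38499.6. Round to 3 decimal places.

0.580

At P = 17.7, I = 38499.6: Q = 441.566.
Holding P constant, ∂Q/∂I = 2.61/(2√I) = 0.00665093.
η_I = (∂Q/∂I)·(I/Q) = 0.00665093 × (38499.6/441.566) = 0.580.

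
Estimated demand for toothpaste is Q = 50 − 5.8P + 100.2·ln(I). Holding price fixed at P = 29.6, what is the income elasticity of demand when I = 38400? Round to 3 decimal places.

At P = 29.6, I = 38400: Q = 936.012.
Holding P constant, ∂Q/∂I = 100.2/I = 0.00260938.
η_I = (∂Q/∂I)·(I/Q) = 0.00260938 × (38400/936.012) = 0.107.

0.107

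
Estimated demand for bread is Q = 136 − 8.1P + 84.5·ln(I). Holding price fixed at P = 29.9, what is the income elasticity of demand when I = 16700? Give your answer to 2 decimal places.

0.12

At P = 29.9, I = 16700: Q = 715.417.
Holding P constant, ∂Q/∂I = 84.5/I = 0.00505988.
η_I = (∂Q/∂I)·(I/Q) = 0.00505988 × (16700/715.417) = 0.12.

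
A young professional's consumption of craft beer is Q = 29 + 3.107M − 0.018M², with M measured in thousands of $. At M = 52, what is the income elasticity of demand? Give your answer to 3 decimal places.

At M = 52: Q = 141.8920.
dQ/dM = 3.107 − 0.036M = 1.23500.
η = (dQ/dM)·(M/Q) = 1.23500 × (52/141.8920) = 0.453.

0.453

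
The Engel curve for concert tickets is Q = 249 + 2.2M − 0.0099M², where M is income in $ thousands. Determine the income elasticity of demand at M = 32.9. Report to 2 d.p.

At M = 32.9: Q = 310.6641.
dQ/dM = 2.2 − 0.0198M = 1.54858.
η = (dQ/dM)·(M/Q) = 1.54858 × (32.9/310.6641) = 0.16.

0.16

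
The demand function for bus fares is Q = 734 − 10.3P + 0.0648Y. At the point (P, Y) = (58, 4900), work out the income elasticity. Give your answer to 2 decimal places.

0.70

At P = 58, Y = 4900: Q = 454.120.
Holding P constant, ∂Q/∂Y = 0.0648.
η_Y = (∂Q/∂Y)·(Y/Q) = 0.0648 × (4900/454.120) = 0.70.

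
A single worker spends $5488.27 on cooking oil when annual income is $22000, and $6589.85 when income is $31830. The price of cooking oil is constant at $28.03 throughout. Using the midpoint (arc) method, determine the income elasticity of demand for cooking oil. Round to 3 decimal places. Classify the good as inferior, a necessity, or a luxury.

With a constant price, Q₁ = 5488.27/28.03 = 195.800 and Q₂ = 6589.85/28.03 = 235.100 (equivalently, work directly with expenditure since P cancels).
Midpoint %ΔQ = (6589.85 − 5488.27)/6039.06 = 0.18241; midpoint %ΔI = (31830 − 22000)/26915 = 0.36522.
η = 0.18241 / 0.36522 = 0.499.
0 < η < 1 ⇒ necessity.

0.499 (necessity)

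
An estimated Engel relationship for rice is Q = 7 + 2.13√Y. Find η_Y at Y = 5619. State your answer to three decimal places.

At Y = 5619: Q = 166.665.
dQ/dY = 2.13/(2√Y) = 0.0142076 at this income.
η = (dQ/dY)·(Y/Q) = 0.0142076 × (5619/166.665) = 0.479.

0.479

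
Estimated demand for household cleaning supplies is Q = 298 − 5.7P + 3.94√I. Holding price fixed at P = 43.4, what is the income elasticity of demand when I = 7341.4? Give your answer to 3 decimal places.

0.435

At P = 43.4, I = 7341.4: Q = 388.207.
Holding P constant, ∂Q/∂I = 3.94/(2√I) = 0.022992.
η_I = (∂Q/∂I)·(I/Q) = 0.022992 × (7341.4/388.207) = 0.435.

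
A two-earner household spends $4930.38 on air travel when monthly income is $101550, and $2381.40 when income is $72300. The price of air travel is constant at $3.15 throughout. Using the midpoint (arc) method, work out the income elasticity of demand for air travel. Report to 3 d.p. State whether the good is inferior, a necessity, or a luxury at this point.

With a constant price, Q₁ = 4930.38/3.15 = 1565.200 and Q₂ = 2381.40/3.15 = 756.000 (equivalently, work directly with expenditure since P cancels).
Midpoint %ΔQ = (2381.40 − 4930.38)/3655.89 = -0.69723; midpoint %ΔI = (72300 − 101550)/86925 = -0.33650.
η = -0.69723 / -0.33650 = 2.072.
η > 1 ⇒ luxury.

2.072 (luxury)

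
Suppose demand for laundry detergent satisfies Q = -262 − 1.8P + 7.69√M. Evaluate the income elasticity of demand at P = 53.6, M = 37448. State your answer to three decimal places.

At P = 53.6, M = 37448: Q = 1129.649.
Holding P constant, ∂Q/∂M = 7.69/(2√M) = 0.0198693.
η_M = (∂Q/∂M)·(M/Q) = 0.0198693 × (37448/1129.649) = 0.659.

0.659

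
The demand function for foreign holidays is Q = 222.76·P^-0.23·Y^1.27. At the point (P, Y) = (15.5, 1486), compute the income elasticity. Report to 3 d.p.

For a multiplicative demand Q = A·P^α·Y^β, the income elasticity is β everywhere.
Here β = 1.27, so η = 1.270.

1.270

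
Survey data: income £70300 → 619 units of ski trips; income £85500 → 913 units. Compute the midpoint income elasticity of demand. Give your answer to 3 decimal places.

ΔQ = 913 − 619 = 294; midpoint Q̄ = (619 + 913)/2 = 766.
ΔI = 85500 − 70300 = 15200; midpoint Ī = (70300 + 85500)/2 = 77900.
η = (ΔQ/Q̄) ÷ (ΔI/Ī) = (294/766) ÷ (15200/77900) = 1.967.

1.967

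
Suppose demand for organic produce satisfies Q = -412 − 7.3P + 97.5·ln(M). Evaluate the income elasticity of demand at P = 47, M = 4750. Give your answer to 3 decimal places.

At P = 47, M = 4750: Q = 70.325.
Holding P constant, ∂Q/∂M = 97.5/M = 0.0205263.
η_M = (∂Q/∂M)·(M/Q) = 0.0205263 × (4750/70.325) = 1.386.

1.386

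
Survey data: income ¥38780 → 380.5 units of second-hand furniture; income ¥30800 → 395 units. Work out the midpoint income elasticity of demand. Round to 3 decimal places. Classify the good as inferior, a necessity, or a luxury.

-0.163 (inferior good)

ΔQ = 395 − 380.5 = 14.5; midpoint Q̄ = (380.5 + 395)/2 = 387.75.
ΔI = 30800 − 38780 = -7980; midpoint Ī = (38780 + 30800)/2 = 34790.
η = (ΔQ/Q̄) ÷ (ΔI/Ī) = (14.5/387.75) ÷ (-7980/34790) = -0.163.
η < 0 ⇒ inferior good.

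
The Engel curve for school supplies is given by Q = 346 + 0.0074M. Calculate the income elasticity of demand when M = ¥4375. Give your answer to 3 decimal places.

0.086

At M = 4375: Q = 378.375.
dQ/dM = 0.0074.
η = (dQ/dM)·(M/Q) = 0.0074 × (4375/378.375) = 0.086.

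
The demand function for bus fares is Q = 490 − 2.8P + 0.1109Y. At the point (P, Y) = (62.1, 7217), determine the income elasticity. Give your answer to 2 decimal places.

At P = 62.1, Y = 7217: Q = 1116.485.
Holding P constant, ∂Q/∂Y = 0.1109.
η_Y = (∂Q/∂Y)·(Y/Q) = 0.1109 × (7217/1116.485) = 0.72.

0.72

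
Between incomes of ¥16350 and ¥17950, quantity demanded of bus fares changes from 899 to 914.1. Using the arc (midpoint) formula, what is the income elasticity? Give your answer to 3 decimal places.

0.179

ΔQ = 914.1 − 899 = 15.1; midpoint Q̄ = (899 + 914.1)/2 = 906.55.
ΔI = 17950 − 16350 = 1600; midpoint Ī = (16350 + 17950)/2 = 17150.
η = (ΔQ/Q̄) ÷ (ΔI/Ī) = (15.1/906.55) ÷ (1600/17150) = 0.179.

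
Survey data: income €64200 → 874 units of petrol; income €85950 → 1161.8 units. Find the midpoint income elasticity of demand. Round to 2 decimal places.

0.98

ΔQ = 1161.8 − 874 = 287.8; midpoint Q̄ = (874 + 1161.8)/2 = 1017.9.
ΔI = 85950 − 64200 = 21750; midpoint Ī = (64200 + 85950)/2 = 75075.
η = (ΔQ/Q̄) ÷ (ΔI/Ī) = (287.8/1017.9) ÷ (21750/75075) = 0.98.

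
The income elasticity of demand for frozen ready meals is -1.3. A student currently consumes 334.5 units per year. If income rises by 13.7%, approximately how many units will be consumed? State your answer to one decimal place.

%ΔQ ≈ η × %ΔI = -1.3 × 13.7% = -17.81%.
New Q ≈ 334.5 × (1 − 0.1781) = 274.9.

274.9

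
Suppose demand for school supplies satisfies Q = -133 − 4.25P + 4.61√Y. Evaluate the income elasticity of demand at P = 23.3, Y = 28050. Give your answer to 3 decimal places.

0.715

At P = 23.3, Y = 28050: Q = 540.064.
Holding P constant, ∂Q/∂Y = 4.61/(2√Y) = 0.0137627.
η_Y = (∂Q/∂Y)·(Y/Q) = 0.0137627 × (28050/540.064) = 0.715.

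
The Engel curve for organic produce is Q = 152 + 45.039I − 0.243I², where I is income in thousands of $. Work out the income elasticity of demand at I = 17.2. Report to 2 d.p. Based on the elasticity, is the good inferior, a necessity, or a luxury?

0.74 (necessity)

At I = 17.2: Q = 854.7817.
dQ/dI = 45.039 − 0.486I = 36.67980.
η = (dQ/dI)·(I/Q) = 36.67980 × (17.2/854.7817) = 0.74.
0 < η < 1 ⇒ necessity.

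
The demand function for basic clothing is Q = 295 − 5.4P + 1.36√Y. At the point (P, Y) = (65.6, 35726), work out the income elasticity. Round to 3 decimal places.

0.650

At P = 65.6, Y = 35726: Q = 197.818.
Holding P constant, ∂Q/∂Y = 1.36/(2√Y) = 0.00359763.
η_Y = (∂Q/∂Y)·(Y/Q) = 0.00359763 × (35726/197.818) = 0.650.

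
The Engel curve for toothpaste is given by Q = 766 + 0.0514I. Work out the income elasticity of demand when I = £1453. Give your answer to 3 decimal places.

0.089

At I = 1453: Q = 840.684.
dQ/dI = 0.0514.
η = (dQ/dI)·(I/Q) = 0.0514 × (1453/840.684) = 0.089.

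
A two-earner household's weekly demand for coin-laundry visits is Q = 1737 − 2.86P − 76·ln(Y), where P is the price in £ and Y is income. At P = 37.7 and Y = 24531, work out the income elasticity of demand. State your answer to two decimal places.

At P = 37.7, Y = 24531: Q = 860.993.
Holding P constant, ∂Q/∂Y = -76/Y = -0.00309812.
η_Y = (∂Q/∂Y)·(Y/Q) = -0.00309812 × (24531/860.993) = -0.09.

-0.09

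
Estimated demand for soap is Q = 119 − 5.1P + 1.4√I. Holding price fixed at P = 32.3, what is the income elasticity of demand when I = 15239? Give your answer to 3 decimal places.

At P = 32.3, I = 15239: Q = 127.095.
Holding P constant, ∂Q/∂I = 1.4/(2√I) = 0.00567048.
η_I = (∂Q/∂I)·(I/Q) = 0.00567048 × (15239/127.095) = 0.680.

0.680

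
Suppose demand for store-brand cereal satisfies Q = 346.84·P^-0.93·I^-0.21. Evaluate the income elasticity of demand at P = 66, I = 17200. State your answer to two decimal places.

For a multiplicative demand Q = A·P^α·I^β, the income elasticity is β everywhere.
Here β = -0.21, so η = -0.21.

-0.21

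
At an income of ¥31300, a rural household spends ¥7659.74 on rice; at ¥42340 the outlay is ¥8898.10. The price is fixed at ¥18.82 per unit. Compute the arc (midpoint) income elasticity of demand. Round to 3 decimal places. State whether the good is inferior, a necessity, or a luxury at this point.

With a constant price, Q₁ = 7659.74/18.82 = 407.000 and Q₂ = 8898.10/18.82 = 472.800 (equivalently, work directly with expenditure since P cancels).
Midpoint %ΔQ = (8898.10 − 7659.74)/8278.92 = 0.14958; midpoint %ΔI = (42340 − 31300)/36820 = 0.29984.
η = 0.14958 / 0.29984 = 0.499.
0 < η < 1 ⇒ necessity.

0.499 (necessity)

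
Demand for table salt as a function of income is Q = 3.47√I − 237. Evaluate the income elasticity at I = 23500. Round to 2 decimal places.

0.90

At I = 23500: Q = 294.941.
dQ/dI = 3.47/(2√I) = 0.0113179 at this income.
η = (dQ/dI)·(I/Q) = 0.0113179 × (23500/294.941) = 0.90.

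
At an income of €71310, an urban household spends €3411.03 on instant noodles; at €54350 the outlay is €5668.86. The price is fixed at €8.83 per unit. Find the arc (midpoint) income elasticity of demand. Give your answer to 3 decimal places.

-1.842

With a constant price, Q₁ = 3411.03/8.83 = 386.300 and Q₂ = 5668.86/8.83 = 642.000 (equivalently, work directly with expenditure since P cancels).
Midpoint %ΔQ = (5668.86 − 3411.03)/4539.95 = 0.49733; midpoint %ΔI = (54350 − 71310)/62830 = -0.26993.
η = 0.49733 / -0.26993 = -1.842.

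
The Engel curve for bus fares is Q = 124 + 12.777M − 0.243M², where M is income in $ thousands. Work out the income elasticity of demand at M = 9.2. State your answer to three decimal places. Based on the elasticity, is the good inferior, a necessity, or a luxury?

0.346 (necessity)

At M = 9.2: Q = 220.9809.
dQ/dM = 12.777 − 0.486M = 8.30580.
η = (dQ/dM)·(M/Q) = 8.30580 × (9.2/220.9809) = 0.346.
0 < η < 1 ⇒ necessity.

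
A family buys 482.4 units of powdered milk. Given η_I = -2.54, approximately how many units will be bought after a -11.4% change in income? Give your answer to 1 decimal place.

%ΔQ ≈ η × %ΔI = -2.54 × (-11.4%) = 28.956%.
New Q ≈ 482.4 × (1 + 0.28956) = 622.1.

622.1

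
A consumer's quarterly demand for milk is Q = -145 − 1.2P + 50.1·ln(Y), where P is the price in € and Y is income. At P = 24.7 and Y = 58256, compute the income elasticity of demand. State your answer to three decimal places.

0.134

At P = 24.7, Y = 58256: Q = 375.087.
Holding P constant, ∂Q/∂Y = 50.1/Y = 0.000859997.
η_Y = (∂Q/∂Y)·(Y/Q) = 0.000859997 × (58256/375.087) = 0.134.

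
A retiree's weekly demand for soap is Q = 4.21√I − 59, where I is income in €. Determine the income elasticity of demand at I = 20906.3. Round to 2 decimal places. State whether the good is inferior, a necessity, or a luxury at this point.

0.55 (necessity)

At I = 20906.3: Q = 549.724.
dQ/dI = 4.21/(2√I) = 0.0145584 at this income.
η = (dQ/dI)·(I/Q) = 0.0145584 × (20906.3/549.724) = 0.55.
Since 0 < η < 1, the good is a necessity.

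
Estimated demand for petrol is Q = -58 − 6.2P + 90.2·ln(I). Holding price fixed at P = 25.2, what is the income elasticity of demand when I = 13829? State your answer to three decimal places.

0.140

At P = 25.2, I = 13829: Q = 645.774.
Holding P constant, ∂Q/∂I = 90.2/I = 0.00652253.
η_I = (∂Q/∂I)·(I/Q) = 0.00652253 × (13829/645.774) = 0.140.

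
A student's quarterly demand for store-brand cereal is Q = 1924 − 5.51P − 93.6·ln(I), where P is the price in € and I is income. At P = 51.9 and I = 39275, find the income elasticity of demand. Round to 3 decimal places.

-0.144

At P = 51.9, I = 39275: Q = 647.898.
Holding P constant, ∂Q/∂I = -93.6/I = -0.0023832.
η_I = (∂Q/∂I)·(I/Q) = -0.0023832 × (39275/647.898) = -0.144.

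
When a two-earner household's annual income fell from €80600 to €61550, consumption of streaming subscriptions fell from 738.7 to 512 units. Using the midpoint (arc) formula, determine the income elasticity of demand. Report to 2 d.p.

ΔQ = 512 − 738.7 = -226.7; midpoint Q̄ = (738.7 + 512)/2 = 625.35.
ΔI = 61550 − 80600 = -19050; midpoint Ī = (80600 + 61550)/2 = 71075.
η = (ΔQ/Q̄) ÷ (ΔI/Ī) = (-226.7/625.35) ÷ (-19050/71075) = 1.35.

1.35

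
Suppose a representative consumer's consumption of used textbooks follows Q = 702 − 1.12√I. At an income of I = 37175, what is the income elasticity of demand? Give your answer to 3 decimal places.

At I = 37175: Q = 486.055.
dQ/dI = -1.12/(2√I) = -0.00290444 at this income.
η = (dQ/dI)·(I/Q) = -0.00290444 × (37175/486.055) = -0.222.

-0.222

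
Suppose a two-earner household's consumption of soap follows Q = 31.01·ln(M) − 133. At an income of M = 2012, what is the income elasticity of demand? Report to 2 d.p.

At M = 2012: Q = 102.889.
dQ/dM = 31.01/M = 0.0154125 at this income.
η = (dQ/dM)·(M/Q) = 0.0154125 × (2012/102.889) = 0.30.

0.30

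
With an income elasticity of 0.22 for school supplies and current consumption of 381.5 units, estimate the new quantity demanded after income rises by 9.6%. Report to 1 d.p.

%ΔQ ≈ η × %ΔI = 0.22 × 9.6% = 2.112%.
New Q ≈ 381.5 × (1 + 0.02112) = 389.6.

389.6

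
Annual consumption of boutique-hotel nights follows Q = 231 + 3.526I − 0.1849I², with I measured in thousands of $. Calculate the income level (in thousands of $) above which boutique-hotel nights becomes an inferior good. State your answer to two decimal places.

dQ/dI = 3.526 − 0.3698I.
The good is inferior where dQ/dI < 0. Setting dQ/dI = 0 gives I = 3.526 / 0.3698 = 9.53.

9.53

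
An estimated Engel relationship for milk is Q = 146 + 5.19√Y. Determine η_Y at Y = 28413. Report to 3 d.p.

0.428

At Y = 28413: Q = 1020.835.
dQ/dY = 5.19/(2√Y) = 0.015395 at this income.
η = (dQ/dY)·(Y/Q) = 0.015395 × (28413/1020.835) = 0.428.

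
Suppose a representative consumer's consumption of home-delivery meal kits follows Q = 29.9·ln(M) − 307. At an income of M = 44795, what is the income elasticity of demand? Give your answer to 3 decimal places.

2.261

At M = 44795: Q = 13.225.
dQ/dM = 29.9/M = 0.000667485 at this income.
η = (dQ/dM)·(M/Q) = 0.000667485 × (44795/13.225) = 2.261.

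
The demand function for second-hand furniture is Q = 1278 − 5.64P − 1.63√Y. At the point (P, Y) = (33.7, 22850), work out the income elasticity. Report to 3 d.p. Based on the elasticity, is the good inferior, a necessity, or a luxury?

-0.146 (inferior good)

At P = 33.7, Y = 22850: Q = 841.538.
Holding P constant, ∂Q/∂Y = -1.63/(2√Y) = -0.00539156.
η_Y = (∂Q/∂Y)·(Y/Q) = -0.00539156 × (22850/841.538) = -0.146.
Since η < 0, this is an inferior good.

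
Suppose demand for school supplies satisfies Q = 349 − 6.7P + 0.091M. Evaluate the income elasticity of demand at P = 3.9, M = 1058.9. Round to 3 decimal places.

0.230

At P = 3.9, M = 1058.9: Q = 419.230.
Holding P constant, ∂Q/∂M = 0.091.
η_M = (∂Q/∂M)·(M/Q) = 0.091 × (1058.9/419.230) = 0.230.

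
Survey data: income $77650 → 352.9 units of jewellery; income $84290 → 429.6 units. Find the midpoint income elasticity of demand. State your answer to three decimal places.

ΔQ = 429.6 − 352.9 = 76.7; midpoint Q̄ = (352.9 + 429.6)/2 = 391.25.
ΔI = 84290 − 77650 = 6640; midpoint Ī = (77650 + 84290)/2 = 80970.
η = (ΔQ/Q̄) ÷ (ΔI/Ī) = (76.7/391.25) ÷ (6640/80970) = 2.391.

2.391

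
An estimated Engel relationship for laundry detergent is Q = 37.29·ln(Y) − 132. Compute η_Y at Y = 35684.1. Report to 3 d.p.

0.144

At Y = 35684.1: Q = 258.891.
dQ/dY = 37.29/Y = 0.001045 at this income.
η = (dQ/dY)·(Y/Q) = 0.001045 × (35684.1/258.891) = 0.144.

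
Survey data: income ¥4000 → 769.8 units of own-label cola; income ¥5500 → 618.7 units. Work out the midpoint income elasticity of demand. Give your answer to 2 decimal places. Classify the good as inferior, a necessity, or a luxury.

-0.69 (inferior good)

ΔQ = 618.7 − 769.8 = -151.1; midpoint Q̄ = (769.8 + 618.7)/2 = 694.25.
ΔI = 5500 − 4000 = 1500; midpoint Ī = (4000 + 5500)/2 = 4750.
η = (ΔQ/Q̄) ÷ (ΔI/Ī) = (-151.1/694.25) ÷ (1500/4750) = -0.69.
η < 0 ⇒ inferior good.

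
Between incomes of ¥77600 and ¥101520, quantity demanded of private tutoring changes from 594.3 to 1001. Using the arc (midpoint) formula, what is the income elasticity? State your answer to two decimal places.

1.91

ΔQ = 1001 − 594.3 = 406.7; midpoint Q̄ = (594.3 + 1001)/2 = 797.65.
ΔI = 101520 − 77600 = 23920; midpoint Ī = (77600 + 101520)/2 = 89560.
η = (ΔQ/Q̄) ÷ (ΔI/Ī) = (406.7/797.65) ÷ (23920/89560) = 1.91.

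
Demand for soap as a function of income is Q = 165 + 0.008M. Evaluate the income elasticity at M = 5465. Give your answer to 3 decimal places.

At M = 5465: Q = 208.720.
dQ/dM = 0.008.
η = (dQ/dM)·(M/Q) = 0.008 × (5465/208.720) = 0.209.

0.209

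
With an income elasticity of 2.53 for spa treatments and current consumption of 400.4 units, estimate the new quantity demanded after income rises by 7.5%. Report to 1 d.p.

476.4

%ΔQ ≈ η × %ΔI = 2.53 × 7.5% = 18.975%.
New Q ≈ 400.4 × (1 + 0.18975) = 476.4.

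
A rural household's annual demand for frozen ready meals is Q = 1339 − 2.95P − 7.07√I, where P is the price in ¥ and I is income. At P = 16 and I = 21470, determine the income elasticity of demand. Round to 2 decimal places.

At P = 16, I = 21470: Q = 255.858.
Holding P constant, ∂Q/∂I = -7.07/(2√I) = -0.0241253.
η_I = (∂Q/∂I)·(I/Q) = -0.0241253 × (21470/255.858) = -2.02.

-2.02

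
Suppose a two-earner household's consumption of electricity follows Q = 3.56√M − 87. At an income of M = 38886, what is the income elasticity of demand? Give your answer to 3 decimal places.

At M = 38886: Q = 615.015.
dQ/dM = 3.56/(2√M) = 0.00902658 at this income.
η = (dQ/dM)·(M/Q) = 0.00902658 × (38886/615.015) = 0.571.

0.571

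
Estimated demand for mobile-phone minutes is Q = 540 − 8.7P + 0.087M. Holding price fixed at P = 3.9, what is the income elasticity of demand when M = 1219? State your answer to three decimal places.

0.173

At P = 3.9, M = 1219: Q = 612.123.
Holding P constant, ∂Q/∂M = 0.087.
η_M = (∂Q/∂M)·(M/Q) = 0.087 × (1219/612.123) = 0.173.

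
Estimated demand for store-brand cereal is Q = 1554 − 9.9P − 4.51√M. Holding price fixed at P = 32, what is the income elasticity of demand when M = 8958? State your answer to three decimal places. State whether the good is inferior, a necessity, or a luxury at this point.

-0.263 (inferior good)

At P = 32, M = 8958: Q = 810.343.
Holding P constant, ∂Q/∂M = -4.51/(2√M) = -0.0238254.
η_M = (∂Q/∂M)·(M/Q) = -0.0238254 × (8958/810.343) = -0.263.
Since η < 0, this is an inferior good.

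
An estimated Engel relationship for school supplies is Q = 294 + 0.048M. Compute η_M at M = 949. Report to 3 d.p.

At M = 949: Q = 339.552.
dQ/dM = 0.048.
η = (dQ/dM)·(M/Q) = 0.048 × (949/339.552) = 0.134.

0.134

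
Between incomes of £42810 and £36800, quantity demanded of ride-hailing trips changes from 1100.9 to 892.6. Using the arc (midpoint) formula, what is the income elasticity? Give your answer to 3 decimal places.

ΔQ = 892.6 − 1100.9 = -208.3; midpoint Q̄ = (1100.9 + 892.6)/2 = 996.75.
ΔI = 36800 − 42810 = -6010; midpoint Ī = (42810 + 36800)/2 = 39805.
η = (ΔQ/Q̄) ÷ (ΔI/Ī) = (-208.3/996.75) ÷ (-6010/39805) = 1.384.

1.384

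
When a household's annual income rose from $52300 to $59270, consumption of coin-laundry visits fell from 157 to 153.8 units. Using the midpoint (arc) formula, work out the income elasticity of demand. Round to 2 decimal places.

ΔQ = 153.8 − 157 = -3.2; midpoint Q̄ = (157 + 153.8)/2 = 155.4.
ΔI = 59270 − 52300 = 6970; midpoint Ī = (52300 + 59270)/2 = 55785.
η = (ΔQ/Q̄) ÷ (ΔI/Ī) = (-3.2/155.4) ÷ (6970/55785) = -0.16.

-0.16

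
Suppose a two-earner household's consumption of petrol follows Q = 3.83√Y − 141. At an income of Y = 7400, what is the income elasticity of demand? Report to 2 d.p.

0.87

At Y = 7400: Q = 188.469.
dQ/dY = 3.83/(2√Y) = 0.0222614 at this income.
η = (dQ/dY)·(Y/Q) = 0.0222614 × (7400/188.469) = 0.87.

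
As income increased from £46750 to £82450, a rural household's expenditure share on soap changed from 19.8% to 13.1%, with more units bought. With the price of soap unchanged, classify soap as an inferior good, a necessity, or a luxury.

necessity

Quantity rises but the budget share falls as income rises, so 0 < η < 1.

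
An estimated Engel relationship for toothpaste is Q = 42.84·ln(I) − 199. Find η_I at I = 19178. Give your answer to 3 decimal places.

At I = 19178: Q = 223.467.
dQ/dI = 42.84/I = 0.00223381 at this income.
η = (dQ/dI)·(I/Q) = 0.00223381 × (19178/223.467) = 0.192.

0.192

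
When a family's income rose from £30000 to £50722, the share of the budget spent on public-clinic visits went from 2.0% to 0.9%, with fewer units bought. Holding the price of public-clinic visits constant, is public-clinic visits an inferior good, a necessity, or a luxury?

inferior good

Quantity demanded falls as income rises, so η < 0.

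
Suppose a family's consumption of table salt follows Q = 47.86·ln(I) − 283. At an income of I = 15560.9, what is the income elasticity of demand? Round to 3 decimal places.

At I = 15560.9: Q = 178.969.
dQ/dI = 47.86/I = 0.00307566 at this income.
η = (dQ/dI)·(I/Q) = 0.00307566 × (15560.9/178.969) = 0.267.

0.267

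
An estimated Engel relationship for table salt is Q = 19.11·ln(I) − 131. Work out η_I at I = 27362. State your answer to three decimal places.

0.297

At I = 27362: Q = 64.245.
dQ/dI = 19.11/I = 0.000698414 at this income.
η = (dQ/dI)·(I/Q) = 0.000698414 × (27362/64.245) = 0.297.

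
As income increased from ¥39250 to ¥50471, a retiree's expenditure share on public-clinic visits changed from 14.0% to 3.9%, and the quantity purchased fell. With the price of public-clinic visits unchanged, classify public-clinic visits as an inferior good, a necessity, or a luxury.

inferior good

Quantity demanded falls as income rises, so η < 0.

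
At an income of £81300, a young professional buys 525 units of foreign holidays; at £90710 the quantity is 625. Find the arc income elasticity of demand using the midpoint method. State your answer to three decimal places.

ΔQ = 625 − 525 = 100; midpoint Q̄ = (525 + 625)/2 = 575.
ΔI = 90710 − 81300 = 9410; midpoint Ī = (81300 + 90710)/2 = 86005.
η = (ΔQ/Q̄) ÷ (ΔI/Ī) = (100/575) ÷ (9410/86005) = 1.590.

1.590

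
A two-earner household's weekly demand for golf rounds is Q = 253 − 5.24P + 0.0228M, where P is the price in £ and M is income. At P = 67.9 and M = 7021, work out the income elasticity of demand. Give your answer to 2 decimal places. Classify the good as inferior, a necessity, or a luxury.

2.79 (luxury)

At P = 67.9, M = 7021: Q = 57.283.
Holding P constant, ∂Q/∂M = 0.0228.
η_M = (∂Q/∂M)·(M/Q) = 0.0228 × (7021/57.283) = 2.79.
Since η > 1, this is a luxury.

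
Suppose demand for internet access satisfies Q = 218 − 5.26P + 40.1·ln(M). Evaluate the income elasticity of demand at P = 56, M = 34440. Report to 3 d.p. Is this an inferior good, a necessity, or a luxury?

0.117 (necessity)

At P = 56, M = 34440: Q = 342.364.
Holding P constant, ∂Q/∂M = 40.1/M = 0.00116434.
η_M = (∂Q/∂M)·(M/Q) = 0.00116434 × (34440/342.364) = 0.117.
Since 0 < η < 1, this is a necessity.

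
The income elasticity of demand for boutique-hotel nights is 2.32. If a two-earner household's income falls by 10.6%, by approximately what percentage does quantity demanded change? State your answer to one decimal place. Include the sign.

%ΔQ ≈ η × %ΔI = 2.32 × (-10.6%) = -24.6%.

-24.6%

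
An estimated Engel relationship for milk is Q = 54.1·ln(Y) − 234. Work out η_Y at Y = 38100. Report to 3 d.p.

At Y = 38100: Q = 336.645.
dQ/dY = 54.1/Y = 0.00141995 at this income.
η = (dQ/dY)·(Y/Q) = 0.00141995 × (38100/336.645) = 0.161.

0.161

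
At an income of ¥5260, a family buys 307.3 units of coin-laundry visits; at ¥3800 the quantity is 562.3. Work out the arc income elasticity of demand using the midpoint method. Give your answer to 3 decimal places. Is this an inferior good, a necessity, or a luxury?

ΔQ = 562.3 − 307.3 = 255; midpoint Q̄ = (307.3 + 562.3)/2 = 434.8.
ΔI = 3800 − 5260 = -1460; midpoint Ī = (5260 + 3800)/2 = 4530.
η = (ΔQ/Q̄) ÷ (ΔI/Ī) = (255/434.8) ÷ (-1460/4530) = -1.820.
η < 0 ⇒ inferior good.

-1.820 (inferior good)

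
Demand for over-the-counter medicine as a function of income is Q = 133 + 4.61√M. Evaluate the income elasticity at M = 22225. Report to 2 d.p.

At M = 22225: Q = 820.261.
dQ/dM = 4.61/(2√M) = 0.0154614 at this income.
η = (dQ/dM)·(M/Q) = 0.0154614 × (22225/820.261) = 0.42.

0.42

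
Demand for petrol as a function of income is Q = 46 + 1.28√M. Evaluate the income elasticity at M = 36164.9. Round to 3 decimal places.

At M = 36164.9: Q = 289.419.
dQ/dM = 1.28/(2√M) = 0.0033654 at this income.
η = (dQ/dM)·(M/Q) = 0.0033654 × (36164.9/289.419) = 0.421.

0.421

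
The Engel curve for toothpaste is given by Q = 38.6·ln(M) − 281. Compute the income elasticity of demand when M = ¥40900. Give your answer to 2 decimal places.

0.30

At M = 40900: Q = 128.889.
dQ/dM = 38.6/M = 0.000943765 at this income.
η = (dQ/dM)·(M/Q) = 0.000943765 × (40900/128.889) = 0.30.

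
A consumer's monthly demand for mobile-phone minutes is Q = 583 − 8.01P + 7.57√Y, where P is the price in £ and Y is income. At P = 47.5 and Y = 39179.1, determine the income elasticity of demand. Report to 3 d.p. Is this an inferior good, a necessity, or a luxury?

0.440 (necessity)

At P = 47.5, Y = 39179.1: Q = 1700.909.
Holding P constant, ∂Q/∂Y = 7.57/(2√Y) = 0.0191222.
η_Y = (∂Q/∂Y)·(Y/Q) = 0.0191222 × (39179.1/1700.909) = 0.440.
Since 0 < η < 1, this is a necessity.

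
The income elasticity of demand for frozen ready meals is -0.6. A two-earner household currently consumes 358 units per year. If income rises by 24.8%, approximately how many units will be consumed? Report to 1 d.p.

%ΔQ ≈ η × %ΔI = -0.6 × 24.8% = -14.88%.
New Q ≈ 358 × (1 − 0.1488) = 304.7.

304.7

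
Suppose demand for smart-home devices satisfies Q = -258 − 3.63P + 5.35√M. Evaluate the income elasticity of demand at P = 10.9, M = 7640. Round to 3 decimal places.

1.375

At P = 10.9, M = 7640: Q = 170.061.
Holding P constant, ∂Q/∂M = 5.35/(2√M) = 0.0306039.
η_M = (∂Q/∂M)·(M/Q) = 0.0306039 × (7640/170.061) = 1.375.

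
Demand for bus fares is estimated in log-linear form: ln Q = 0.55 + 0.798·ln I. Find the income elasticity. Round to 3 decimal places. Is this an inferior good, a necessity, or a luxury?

In a log-linear demand, the coefficient on ln I is the income elasticity.
So η = 0.798.
0 < η < 1 ⇒ necessity.

0.798 (necessity)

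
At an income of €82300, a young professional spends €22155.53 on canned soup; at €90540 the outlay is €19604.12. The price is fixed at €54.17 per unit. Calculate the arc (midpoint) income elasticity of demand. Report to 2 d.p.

-1.28

With a constant price, Q₁ = 22155.53/54.17 = 409.000 and Q₂ = 19604.12/54.17 = 361.900 (equivalently, work directly with expenditure since P cancels).
Midpoint %ΔQ = (19604.12 − 22155.53)/20879.82 = -0.12219; midpoint %ΔI = (90540 − 82300)/86420 = 0.09535.
η = -0.12219 / 0.09535 = -1.28.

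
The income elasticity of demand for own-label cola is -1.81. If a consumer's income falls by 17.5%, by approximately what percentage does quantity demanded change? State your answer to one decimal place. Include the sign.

%ΔQ ≈ η × %ΔI = -1.81 × (-17.5%) = 31.7%.

31.7%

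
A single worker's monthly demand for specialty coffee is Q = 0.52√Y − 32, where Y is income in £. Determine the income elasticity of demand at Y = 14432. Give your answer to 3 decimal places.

1.025

At Y = 14432: Q = 30.469.
dQ/dY = 0.52/(2√Y) = 0.00216426 at this income.
η = (dQ/dY)·(Y/Q) = 0.00216426 × (14432/30.469) = 1.025.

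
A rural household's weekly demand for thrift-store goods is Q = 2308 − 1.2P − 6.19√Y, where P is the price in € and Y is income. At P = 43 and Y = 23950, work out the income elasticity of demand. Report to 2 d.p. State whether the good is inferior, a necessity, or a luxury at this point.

-0.37 (inferior good)

At P = 43, Y = 23950: Q = 1298.449.
Holding P constant, ∂Q/∂Y = -6.19/(2√Y) = -0.019999.
η_Y = (∂Q/∂Y)·(Y/Q) = -0.019999 × (23950/1298.449) = -0.37.
Since η < 0, this is an inferior good.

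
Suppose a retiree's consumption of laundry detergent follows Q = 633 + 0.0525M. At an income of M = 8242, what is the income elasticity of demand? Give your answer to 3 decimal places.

At M = 8242: Q = 1065.705.
dQ/dM = 0.0525.
η = (dQ/dM)·(M/Q) = 0.0525 × (8242/1065.705) = 0.406.

0.406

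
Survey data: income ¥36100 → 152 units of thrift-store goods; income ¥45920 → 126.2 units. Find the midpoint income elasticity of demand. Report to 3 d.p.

ΔQ = 126.2 − 152 = -25.8; midpoint Q̄ = (152 + 126.2)/2 = 139.1.
ΔI = 45920 − 36100 = 9820; midpoint Ī = (36100 + 45920)/2 = 41010.
η = (ΔQ/Q̄) ÷ (ΔI/Ī) = (-25.8/139.1) ÷ (9820/41010) = -0.775.

-0.775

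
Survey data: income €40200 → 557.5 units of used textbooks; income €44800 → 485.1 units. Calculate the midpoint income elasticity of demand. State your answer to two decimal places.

-1.28

ΔQ = 485.1 − 557.5 = -72.4; midpoint Q̄ = (557.5 + 485.1)/2 = 521.3.
ΔI = 44800 − 40200 = 4600; midpoint Ī = (40200 + 44800)/2 = 42500.
η = (ΔQ/Q̄) ÷ (ΔI/Ī) = (-72.4/521.3) ÷ (4600/42500) = -1.28.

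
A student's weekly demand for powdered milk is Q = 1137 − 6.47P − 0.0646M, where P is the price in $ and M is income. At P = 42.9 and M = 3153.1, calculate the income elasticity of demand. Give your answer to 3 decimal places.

At P = 42.9, M = 3153.1: Q = 655.747.
Holding P constant, ∂Q/∂M = −0.0646.
η_M = (∂Q/∂M)·(M/Q) = -0.0646 × (3153.1/655.747) = -0.311.

-0.311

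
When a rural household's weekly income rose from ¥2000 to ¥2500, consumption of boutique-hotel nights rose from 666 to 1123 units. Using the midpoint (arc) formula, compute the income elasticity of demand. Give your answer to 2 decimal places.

2.30

ΔQ = 1123 − 666 = 457; midpoint Q̄ = (666 + 1123)/2 = 894.5.
ΔI = 2500 − 2000 = 500; midpoint Ī = (2000 + 2500)/2 = 2250.
η = (ΔQ/Q̄) ÷ (ΔI/Ī) = (457/894.5) ÷ (500/2250) = 2.30.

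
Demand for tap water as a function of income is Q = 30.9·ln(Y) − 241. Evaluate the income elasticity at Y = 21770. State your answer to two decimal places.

At Y = 21770: Q = 67.638.
dQ/dY = 30.9/Y = 0.00141938 at this income.
η = (dQ/dY)·(Y/Q) = 0.00141938 × (21770/67.638) = 0.46.

0.46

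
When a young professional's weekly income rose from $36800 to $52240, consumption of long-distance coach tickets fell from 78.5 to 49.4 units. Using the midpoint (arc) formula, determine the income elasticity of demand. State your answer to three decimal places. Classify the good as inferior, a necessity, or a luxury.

ΔQ = 49.4 − 78.5 = -29.1; midpoint Q̄ = (78.5 + 49.4)/2 = 63.95.
ΔI = 52240 − 36800 = 15440; midpoint Ī = (36800 + 52240)/2 = 44520.
η = (ΔQ/Q̄) ÷ (ΔI/Ī) = (-29.1/63.95) ÷ (15440/44520) = -1.312.
η < 0 ⇒ inferior good.

-1.312 (inferior good)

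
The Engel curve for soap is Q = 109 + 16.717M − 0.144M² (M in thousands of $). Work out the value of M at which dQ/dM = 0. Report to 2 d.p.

58.05

dQ/dM = 16.717 − 0.288M.
The good is inferior where dQ/dM < 0. Setting dQ/dM = 0 gives M = 16.717 / 0.288 = 58.05.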